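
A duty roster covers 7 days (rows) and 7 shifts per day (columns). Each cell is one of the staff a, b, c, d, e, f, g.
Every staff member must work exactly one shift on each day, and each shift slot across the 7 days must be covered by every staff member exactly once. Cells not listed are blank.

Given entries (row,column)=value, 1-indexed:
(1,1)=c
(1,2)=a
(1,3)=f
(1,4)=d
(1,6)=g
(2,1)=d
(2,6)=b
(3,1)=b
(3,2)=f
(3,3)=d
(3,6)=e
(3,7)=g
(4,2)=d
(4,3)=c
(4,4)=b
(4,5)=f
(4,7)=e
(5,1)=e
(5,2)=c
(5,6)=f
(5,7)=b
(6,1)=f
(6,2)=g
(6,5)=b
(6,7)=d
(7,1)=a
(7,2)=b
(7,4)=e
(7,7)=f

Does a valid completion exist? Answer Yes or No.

No

Day 1, shift 7: day 1 together with shift 7 already contain {a, b, c, d, e, f, g} — every symbol — so nothing can go there. The grid has no valid completion.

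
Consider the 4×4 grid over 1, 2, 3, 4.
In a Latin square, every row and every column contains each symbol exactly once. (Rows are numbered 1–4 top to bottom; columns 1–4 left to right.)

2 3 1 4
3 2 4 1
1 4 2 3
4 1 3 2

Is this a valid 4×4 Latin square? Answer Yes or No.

Yes

Each row is a permutation of the 4 symbols, and so is each column.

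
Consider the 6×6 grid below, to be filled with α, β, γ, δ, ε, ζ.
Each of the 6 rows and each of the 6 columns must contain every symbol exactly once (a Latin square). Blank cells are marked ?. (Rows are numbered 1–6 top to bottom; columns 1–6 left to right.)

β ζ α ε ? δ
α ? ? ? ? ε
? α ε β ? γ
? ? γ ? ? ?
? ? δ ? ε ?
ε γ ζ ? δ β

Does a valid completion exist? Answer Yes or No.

Row 1, column 5: row 1 has {α, β, δ, ε, ζ} and column 5 has {δ, ε}, so it must be γ.
Row 2, column 3: row 2 has {α, ε} and column 3 has {α, γ, δ, ε, ζ}, so it must be β.
Row 2, column 2: row 2 has {α, β, ε} and column 2 has {α, γ, ζ}, so it must be δ.
Row 2, column 5: row 2 has {α, β, δ, ε} and column 5 has {γ, δ, ε}, so it must be ζ.
Now row 3, column 5: row 3 together with column 5 already contain {α, β, γ, δ, ε, ζ} — every symbol — so nothing can go there. The grid has no valid completion.

No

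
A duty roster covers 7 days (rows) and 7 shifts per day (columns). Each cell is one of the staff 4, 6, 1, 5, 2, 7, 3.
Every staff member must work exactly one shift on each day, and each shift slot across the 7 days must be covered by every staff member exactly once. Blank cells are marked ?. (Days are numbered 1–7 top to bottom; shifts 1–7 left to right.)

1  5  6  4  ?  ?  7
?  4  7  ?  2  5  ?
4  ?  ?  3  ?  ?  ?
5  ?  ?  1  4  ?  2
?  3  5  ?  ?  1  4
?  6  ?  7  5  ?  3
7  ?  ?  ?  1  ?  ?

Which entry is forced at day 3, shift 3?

2

Day 1, shift 5: day 1 has {4, 6, 1, 5, 7} and shift 5 has {4, 1, 5, 2}, leaving only 3.
Day 1, shift 6: day 1 has {4, 6, 1, 5, 7, 3} and shift 6 has {1, 5}, leaving only 2.
Day 2, shift 4: day 2 has {4, 5, 2, 7} and shift 4 has {4, 1, 7, 3}, leaving only 6.
Day 2, shift 1: day 2 has {4, 6, 5, 2, 7} and shift 1 has {4, 1, 5, 7}, leaving only 3.
Day 2, shift 7: day 2 has {4, 6, 5, 2, 7, 3} and shift 7 has {4, 2, 7, 3}, leaving only 1.
Day 4, shift 2: day 4 has {4, 1, 5, 2} and shift 2 has {4, 6, 5, 3}, leaving only 7.
Day 4, shift 3: day 4 has {4, 1, 5, 2, 7} and shift 3 has {6, 5, 7}, leaving only 3.
Day 4, shift 6: day 4 has {4, 1, 5, 2, 7, 3} and shift 6 has {1, 5, 2}, leaving only 6.
Day 3, shift 6: day 3 has {4, 3} and shift 6 has {6, 1, 5, 2}, leaving only 7.
Day 3, shift 5: day 3 has {4, 7, 3} and shift 5 has {4, 1, 5, 2, 3}, leaving only 6.
Day 3, shift 7: day 3 has {4, 6, 7, 3} and shift 7 has {4, 1, 2, 7, 3}, leaving only 5.
Day 5, shift 4: day 5 has {4, 1, 5, 3} and shift 4 has {4, 6, 1, 7, 3}, leaving only 2.
Day 5, shift 1: day 5 has {4, 1, 5, 2, 3} and shift 1 has {4, 1, 5, 7, 3}, leaving only 6.
Day 5, shift 5: day 5 has {4, 6, 1, 5, 2, 3} and shift 5 has {4, 6, 1, 5, 2, 3}, leaving only 7.
Day 6, shift 1: day 6 has {6, 5, 7, 3} and shift 1 has {4, 6, 1, 5, 7, 3}, leaving only 2.
Day 6, shift 6: day 6 has {6, 5, 2, 7, 3} and shift 6 has {6, 1, 5, 2, 7}, leaving only 4.
Day 6, shift 3: day 6 has {4, 6, 5, 2, 7, 3} and shift 3 has {6, 5, 7, 3}, leaving only 1.
Day 3 already has {4, 6, 5, 7, 3} and shift 3 already has {6, 1, 5, 7, 3}, so day 3, shift 3 must be 2.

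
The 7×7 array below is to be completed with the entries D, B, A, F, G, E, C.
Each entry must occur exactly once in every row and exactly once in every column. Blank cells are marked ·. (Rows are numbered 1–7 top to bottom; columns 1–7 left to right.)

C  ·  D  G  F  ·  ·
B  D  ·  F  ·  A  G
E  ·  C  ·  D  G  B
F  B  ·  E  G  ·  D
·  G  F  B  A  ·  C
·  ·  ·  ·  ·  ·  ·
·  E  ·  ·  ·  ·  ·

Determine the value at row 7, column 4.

C

Row 1, column 2: row 1 has {D, F, G, C} and column 2 has {D, B, G, E}, leaving only A.
Row 1, column 7: row 1 has {D, A, F, G, C} and column 7 has {D, B, G, C}, leaving only E.
Row 1, column 6: row 1 has {D, A, F, G, E, C} and column 6 has {A, G}, leaving only B.
Row 2, column 3: row 2 has {D, B, A, F, G} and column 3 has {D, F, C}, leaving only E.
Row 2, column 5: row 2 has {D, B, A, F, G, E} and column 5 has {D, A, F, G}, leaving only C.
Row 3, column 2: row 3 has {D, B, G, E, C} and column 2 has {D, B, A, G, E}, leaving only F.
Row 3, column 4: row 3 has {D, B, F, G, E, C} and column 4 has {B, F, G, E}, leaving only A.
Row 4, column 3: row 4 has {D, B, F, G, E} and column 3 has {D, F, E, C}, leaving only A.
Row 4, column 6: row 4 has {D, B, A, F, G, E} and column 6 has {B, A, G}, leaving only C.
Row 5, column 1: row 5 has {B, A, F, G, C} and column 1 has {B, F, E, C}, leaving only D.
Row 5, column 6: row 5 has {D, B, A, F, G, C} and column 6 has {B, A, G, C}, leaving only E.
Row 6, column 2: row 6 has {} and column 2 has {D, B, A, F, G, E}, leaving only C.
Row 6, column 4: row 6 has {C} and column 4 has {B, A, F, G, E}, leaving only D.
Row 7 already has {E} and column 4 already has {D, B, A, F, G, E}, so row 7, column 4 must be C.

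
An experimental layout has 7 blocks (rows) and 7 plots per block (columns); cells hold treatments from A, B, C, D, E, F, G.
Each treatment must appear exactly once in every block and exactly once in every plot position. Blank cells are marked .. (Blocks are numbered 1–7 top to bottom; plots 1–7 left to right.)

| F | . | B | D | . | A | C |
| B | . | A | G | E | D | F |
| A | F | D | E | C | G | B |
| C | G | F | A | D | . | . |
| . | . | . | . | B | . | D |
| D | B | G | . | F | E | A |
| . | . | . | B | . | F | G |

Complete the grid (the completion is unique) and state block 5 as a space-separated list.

Block 5, plot 6: block 5 has {B, D} and plot 6 has {A, D, E, F, G}, leaving only C.
Block 5, plot 3: block 5 has {B, C, D} and plot 3 has {A, B, D, F, G}, leaving only E.
Block 5, plot 1: block 5 has {B, C, D, E} and plot 1 has {A, B, C, D, F}, leaving only G.
Block 5, plot 2: block 5 has {B, C, D, E, G} and plot 2 has {B, F, G}, leaving only A.
Block 5, plot 4: block 5 has {A, B, C, D, E, G} and plot 4 has {A, B, D, E, G}, leaving only F.
So block 5 reads: G A E F B C D.

G A E F B C D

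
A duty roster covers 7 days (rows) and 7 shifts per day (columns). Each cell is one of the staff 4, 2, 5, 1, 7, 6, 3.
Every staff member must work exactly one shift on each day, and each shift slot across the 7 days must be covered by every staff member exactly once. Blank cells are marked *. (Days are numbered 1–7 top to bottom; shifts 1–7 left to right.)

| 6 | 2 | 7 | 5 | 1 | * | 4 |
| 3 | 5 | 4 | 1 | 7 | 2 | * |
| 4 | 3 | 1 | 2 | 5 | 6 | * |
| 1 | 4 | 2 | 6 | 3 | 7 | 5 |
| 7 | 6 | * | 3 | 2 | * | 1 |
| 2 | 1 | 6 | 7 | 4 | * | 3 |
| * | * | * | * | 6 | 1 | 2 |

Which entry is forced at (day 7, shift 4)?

Day 7 already has {2, 1, 6} and shift 4 already has {2, 5, 1, 7, 6, 3}, so day 7, shift 4 must be 4.

4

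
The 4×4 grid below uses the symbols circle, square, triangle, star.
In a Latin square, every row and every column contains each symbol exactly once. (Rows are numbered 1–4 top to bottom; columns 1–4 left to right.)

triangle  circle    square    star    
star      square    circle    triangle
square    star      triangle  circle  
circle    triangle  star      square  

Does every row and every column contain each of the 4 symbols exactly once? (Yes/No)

Yes

Each row is a permutation of the 4 symbols, and so is each column.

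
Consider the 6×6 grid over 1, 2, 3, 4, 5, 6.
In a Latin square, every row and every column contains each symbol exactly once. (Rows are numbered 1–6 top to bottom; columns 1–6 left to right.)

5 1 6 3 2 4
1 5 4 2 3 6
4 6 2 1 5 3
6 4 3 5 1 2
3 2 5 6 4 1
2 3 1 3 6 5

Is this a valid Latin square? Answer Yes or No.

Column 4 contains 3 twice (at rows 1 and 6), so it is not a permutation.

No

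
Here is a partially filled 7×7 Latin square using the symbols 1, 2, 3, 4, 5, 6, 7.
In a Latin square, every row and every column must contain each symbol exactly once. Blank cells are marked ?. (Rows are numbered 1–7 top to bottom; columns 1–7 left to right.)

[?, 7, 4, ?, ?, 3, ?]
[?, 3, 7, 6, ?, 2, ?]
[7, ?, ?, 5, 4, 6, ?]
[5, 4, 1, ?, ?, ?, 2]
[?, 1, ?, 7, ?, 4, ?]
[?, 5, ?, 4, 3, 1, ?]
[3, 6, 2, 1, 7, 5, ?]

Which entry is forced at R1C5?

Row 1, column 4: row 1 has {3, 4, 7} and column 4 has {1, 4, 5, 6, 7}, leaving only 2.
Row 3, column 2: row 3 has {4, 5, 6, 7} and column 2 has {1, 3, 4, 5, 6, 7}, leaving only 2.
Row 3, column 3: row 3 has {2, 4, 5, 6, 7} and column 3 has {1, 2, 4, 7}, leaving only 3.
Row 3, column 7: row 3 has {2, 3, 4, 5, 6, 7} and column 7 has {2}, leaving only 1.
Row 4, column 4: row 4 has {1, 2, 4, 5} and column 4 has {1, 2, 4, 5, 6, 7}, leaving only 3.
Row 4, column 5: row 4 has {1, 2, 3, 4, 5} and column 5 has {3, 4, 7}, leaving only 6.
Row 4, column 6: row 4 has {1, 2, 3, 4, 5, 6} and column 6 has {1, 2, 3, 4, 5, 6}, leaving only 7.
Row 6, column 3: row 6 has {1, 3, 4, 5} and column 3 has {1, 2, 3, 4, 7}, leaving only 6.
Row 5, column 3: row 5 has {1, 4, 7} and column 3 has {1, 2, 3, 4, 6, 7}, leaving only 5.
Row 5, column 5: row 5 has {1, 4, 5, 7} and column 5 has {3, 4, 6, 7}, leaving only 2.
Row 5, column 1: row 5 has {1, 2, 4, 5, 7} and column 1 has {3, 5, 7}, leaving only 6.
Row 1, column 1: row 1 has {2, 3, 4, 7} and column 1 has {3, 5, 6, 7}, leaving only 1.
Row 1 already has {1, 2, 3, 4, 7} and column 5 already has {2, 3, 4, 6, 7}, so row 1, column 5 must be 5.

5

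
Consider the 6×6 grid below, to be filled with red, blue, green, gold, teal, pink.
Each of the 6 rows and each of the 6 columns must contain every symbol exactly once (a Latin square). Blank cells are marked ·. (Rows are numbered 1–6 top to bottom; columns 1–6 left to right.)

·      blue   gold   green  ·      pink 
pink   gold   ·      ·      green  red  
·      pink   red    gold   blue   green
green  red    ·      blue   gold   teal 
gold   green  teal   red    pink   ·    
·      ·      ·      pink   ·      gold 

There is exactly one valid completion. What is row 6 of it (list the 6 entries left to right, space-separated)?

Row 6, column 2: row 6 has {gold, pink} and column 2 has {red, blue, green, gold, pink}, leaving only teal.
Row 6, column 5: row 6 has {gold, teal, pink} and column 5 has {blue, green, gold, pink}, leaving only red.
Row 6, column 1: row 6 has {red, gold, teal, pink} and column 1 has {green, gold, pink}, leaving only blue.
Row 6, column 3: row 6 has {red, blue, gold, teal, pink} and column 3 has {red, gold, teal}, leaving only green.
So row 6 reads: blue teal green pink red gold.

blue teal green pink red gold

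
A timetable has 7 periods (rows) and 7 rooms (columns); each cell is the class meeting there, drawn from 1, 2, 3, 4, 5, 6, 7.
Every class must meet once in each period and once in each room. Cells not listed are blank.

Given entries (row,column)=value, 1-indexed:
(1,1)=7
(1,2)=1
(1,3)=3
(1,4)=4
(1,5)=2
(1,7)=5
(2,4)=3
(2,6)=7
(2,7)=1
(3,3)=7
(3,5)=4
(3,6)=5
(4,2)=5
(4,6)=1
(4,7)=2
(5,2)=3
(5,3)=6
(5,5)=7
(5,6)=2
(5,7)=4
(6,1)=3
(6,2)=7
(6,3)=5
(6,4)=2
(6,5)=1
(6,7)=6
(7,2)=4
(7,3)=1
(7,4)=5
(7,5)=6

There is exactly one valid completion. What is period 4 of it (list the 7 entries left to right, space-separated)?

Period 4, room 3: period 4 has {1, 2, 5} and room 3 has {1, 3, 5, 6, 7}, leaving only 4.
Period 4, room 1: period 4 has {1, 2, 4, 5} and room 1 has {3, 7}, leaving only 6.
Period 4, room 4: period 4 has {1, 2, 4, 5, 6} and room 4 has {2, 3, 4, 5}, leaving only 7.
Period 4, room 5: period 4 has {1, 2, 4, 5, 6, 7} and room 5 has {1, 2, 4, 6, 7}, leaving only 3.
So period 4 reads: 6 5 4 7 3 1 2.

6 5 4 7 3 1 2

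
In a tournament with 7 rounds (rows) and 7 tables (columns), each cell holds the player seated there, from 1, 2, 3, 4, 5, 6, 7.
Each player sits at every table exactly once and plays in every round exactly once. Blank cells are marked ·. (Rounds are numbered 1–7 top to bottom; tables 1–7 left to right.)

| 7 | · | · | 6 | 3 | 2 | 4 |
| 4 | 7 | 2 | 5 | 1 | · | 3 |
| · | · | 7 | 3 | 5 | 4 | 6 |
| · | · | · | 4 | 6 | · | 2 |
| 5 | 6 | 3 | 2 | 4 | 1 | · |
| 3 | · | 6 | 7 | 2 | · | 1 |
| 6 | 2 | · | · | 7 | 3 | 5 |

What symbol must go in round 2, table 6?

6

Round 2 already has {1, 2, 3, 4, 5, 7} and table 6 already has {1, 2, 3, 4}, so round 2, table 6 must be 6.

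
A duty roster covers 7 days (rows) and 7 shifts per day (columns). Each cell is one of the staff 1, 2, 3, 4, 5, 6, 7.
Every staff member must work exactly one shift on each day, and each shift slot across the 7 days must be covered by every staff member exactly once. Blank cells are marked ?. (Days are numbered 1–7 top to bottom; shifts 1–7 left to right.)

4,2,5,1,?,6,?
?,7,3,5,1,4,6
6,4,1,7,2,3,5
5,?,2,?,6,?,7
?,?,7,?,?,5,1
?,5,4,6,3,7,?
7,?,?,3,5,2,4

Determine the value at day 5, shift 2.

Day 1, shift 5: day 1 has {1, 2, 4, 5, 6} and shift 5 has {1, 2, 3, 5, 6}, leaving only 7.
Day 1, shift 7: day 1 has {1, 2, 4, 5, 6, 7} and shift 7 has {1, 4, 5, 6, 7}, leaving only 3.
Day 2, shift 1: day 2 has {1, 3, 4, 5, 6, 7} and shift 1 has {4, 5, 6, 7}, leaving only 2.
Day 4, shift 4: day 4 has {2, 5, 6, 7} and shift 4 has {1, 3, 5, 6, 7}, leaving only 4.
Day 4, shift 6: day 4 has {2, 4, 5, 6, 7} and shift 6 has {2, 3, 4, 5, 6, 7}, leaving only 1.
Day 4, shift 2: day 4 has {1, 2, 4, 5, 6, 7} and shift 2 has {2, 4, 5, 7}, leaving only 3.
Day 5 already has {1, 5, 7} and shift 2 already has {2, 3, 4, 5, 7}, so day 5, shift 2 must be 6.

6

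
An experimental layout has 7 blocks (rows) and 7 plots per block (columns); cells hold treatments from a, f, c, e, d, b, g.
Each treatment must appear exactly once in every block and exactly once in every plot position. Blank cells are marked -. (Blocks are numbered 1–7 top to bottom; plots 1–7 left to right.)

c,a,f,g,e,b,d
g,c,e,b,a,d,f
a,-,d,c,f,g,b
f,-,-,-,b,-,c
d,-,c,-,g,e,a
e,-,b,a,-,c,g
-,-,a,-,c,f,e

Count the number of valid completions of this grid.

Block 3, plot 2: eliminating its block and plot leaves {e}.
Block 4, plot 2: eliminating its block and plot leaves {e, d, g}.
Block 4, plot 3: eliminating its block and plot leaves {g}.
Block 4, plot 4: eliminating its block and plot leaves {e, d}.
Block 4, plot 6: eliminating its block and plot leaves {a}.
Block 5, plot 2: eliminating its block and plot leaves {f, b}.
Block 5, plot 4: eliminating its block and plot leaves {f}.
Block 6, plot 2: eliminating its block and plot leaves {f, d}.
Block 6, plot 5: eliminating its block and plot leaves {d}.
Block 7, plot 1: eliminating its block and plot leaves {b}.
Block 7, plot 2: eliminating its block and plot leaves {d, b, g}.
Block 7, plot 4: eliminating its block and plot leaves {d}.
Only one assignment across all blanks avoids any block or plot repeat, giving 1 completion.

1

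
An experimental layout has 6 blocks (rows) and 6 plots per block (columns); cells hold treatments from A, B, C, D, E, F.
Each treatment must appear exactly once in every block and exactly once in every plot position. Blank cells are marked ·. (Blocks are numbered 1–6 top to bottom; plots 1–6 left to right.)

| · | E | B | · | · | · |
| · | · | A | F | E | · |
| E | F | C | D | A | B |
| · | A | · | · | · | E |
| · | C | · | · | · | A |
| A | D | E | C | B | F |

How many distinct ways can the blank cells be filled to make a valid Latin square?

5

Block 1, plot 1: eliminating its block and plot leaves {C, D, F}.
Block 1, plot 4: eliminating its block and plot leaves {A}.
Block 1, plot 5: eliminating its block and plot leaves {C, D, F}.
Block 1, plot 6: eliminating its block and plot leaves {C, D}.
Block 2, plot 1: eliminating its block and plot leaves {B, C, D}.
Block 2, plot 2: eliminating its block and plot leaves {B}.
Block 2, plot 6: eliminating its block and plot leaves {C, D}.
Block 4, plot 1: eliminating its block and plot leaves {B, C, D, F}.
Block 4, plot 3: eliminating its block and plot leaves {D, F}.
Block 4, plot 4: eliminating its block and plot leaves {B}.
Block 4, plot 5: eliminating its block and plot leaves {C, D, F}.
Block 5, plot 1: eliminating its block and plot leaves {B, D, F}.
Block 5, plot 3: eliminating its block and plot leaves {D, F}.
Block 5, plot 4: eliminating its block and plot leaves {B, E}.
Block 5, plot 5: eliminating its block and plot leaves {D, F}.
Enumerating the assignments across these blanks that avoid any block or plot repeat gives 5 completions.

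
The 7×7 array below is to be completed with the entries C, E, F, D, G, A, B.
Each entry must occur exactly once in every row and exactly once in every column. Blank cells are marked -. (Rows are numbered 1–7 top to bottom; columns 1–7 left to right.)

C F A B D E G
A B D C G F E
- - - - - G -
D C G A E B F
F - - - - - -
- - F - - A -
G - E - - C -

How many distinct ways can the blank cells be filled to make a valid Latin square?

Row 3, column 1: eliminating its row and column leaves {E, B}.
Row 3, column 2: eliminating its row and column leaves {E, D, A}.
Row 3, column 3: eliminating its row and column leaves {C, B}.
Row 3, column 4: eliminating its row and column leaves {E, F, D}.
Row 3, column 5: eliminating its row and column leaves {C, F, A, B}.
Row 3, column 7: eliminating its row and column leaves {C, D, A, B}.
Row 5, column 2: eliminating its row and column leaves {E, D, G, A}.
Row 5, column 3: eliminating its row and column leaves {C, B}.
Row 5, column 4: eliminating its row and column leaves {E, D, G}.
Row 5, column 5: eliminating its row and column leaves {C, A, B}.
Row 5, column 6: eliminating its row and column leaves {D}.
Row 5, column 7: eliminating its row and column leaves {C, D, A, B}.
Row 6, column 1: eliminating its row and column leaves {E, B}.
Row 6, column 2: eliminating its row and column leaves {E, D, G}.
Row 6, column 4: eliminating its row and column leaves {E, D, G}.
Row 6, column 5: eliminating its row and column leaves {C, B}.
Row 6, column 7: eliminating its row and column leaves {C, D, B}.
Row 7, column 2: eliminating its row and column leaves {D, A}.
Row 7, column 4: eliminating its row and column leaves {F, D}.
Row 7, column 5: eliminating its row and column leaves {F, A, B}.
Row 7, column 7: eliminating its row and column leaves {D, A, B}.
Enumerating the assignments across these blanks that avoid any row or column repeat gives 15 completions.

15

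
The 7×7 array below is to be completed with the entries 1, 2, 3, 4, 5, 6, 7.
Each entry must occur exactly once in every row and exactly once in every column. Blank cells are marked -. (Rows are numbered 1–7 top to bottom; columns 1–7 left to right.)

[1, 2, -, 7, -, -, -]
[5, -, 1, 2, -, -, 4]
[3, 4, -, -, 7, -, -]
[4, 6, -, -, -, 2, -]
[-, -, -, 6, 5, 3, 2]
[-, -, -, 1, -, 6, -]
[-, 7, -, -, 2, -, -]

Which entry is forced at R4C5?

1

Row 2, column 2: row 2 has {1, 2, 4, 5} and column 2 has {2, 4, 6, 7}, leaving only 3.
Row 2, column 5: row 2 has {1, 2, 3, 4, 5} and column 5 has {2, 5, 7}, leaving only 6.
Row 2, column 6: row 2 has {1, 2, 3, 4, 5, 6} and column 6 has {2, 3, 6}, leaving only 7.
Row 3, column 4: row 3 has {3, 4, 7} and column 4 has {1, 2, 6, 7}, leaving only 5.
Row 3, column 6: row 3 has {3, 4, 5, 7} and column 6 has {2, 3, 6, 7}, leaving only 1.
Row 3, column 7: row 3 has {1, 3, 4, 5, 7} and column 7 has {2, 4}, leaving only 6.
Row 3, column 3: row 3 has {1, 3, 4, 5, 6, 7} and column 3 has {1}, leaving only 2.
Row 4, column 4: row 4 has {2, 4, 6} and column 4 has {1, 2, 5, 6, 7}, leaving only 3.
Row 4 already has {2, 3, 4, 6} and column 5 already has {2, 5, 6, 7}, so row 4, column 5 must be 1.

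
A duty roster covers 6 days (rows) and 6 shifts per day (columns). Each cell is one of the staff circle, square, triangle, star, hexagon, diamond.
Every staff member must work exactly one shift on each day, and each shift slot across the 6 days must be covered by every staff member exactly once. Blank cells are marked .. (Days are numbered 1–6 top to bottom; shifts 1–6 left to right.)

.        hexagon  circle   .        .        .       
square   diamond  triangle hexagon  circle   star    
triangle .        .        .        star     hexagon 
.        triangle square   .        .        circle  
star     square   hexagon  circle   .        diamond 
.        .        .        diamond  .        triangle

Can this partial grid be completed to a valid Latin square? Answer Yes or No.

No

Day 1, shift 1: day 1 has {circle, hexagon} and shift 1 has {square, triangle, star}, so it must be diamond.
Day 1, shift 6: day 1 has {circle, hexagon, diamond} and shift 6 has {circle, triangle, star, hexagon, diamond}, so it must be square.
Day 1, shift 5: day 1 has {circle, square, hexagon, diamond} and shift 5 has {circle, star}, so it must be triangle.
Now day 5, shift 5: day 5 together with shift 5 already contain {circle, square, triangle, star, hexagon, diamond} — every symbol — so nothing can go there. The grid has no valid completion.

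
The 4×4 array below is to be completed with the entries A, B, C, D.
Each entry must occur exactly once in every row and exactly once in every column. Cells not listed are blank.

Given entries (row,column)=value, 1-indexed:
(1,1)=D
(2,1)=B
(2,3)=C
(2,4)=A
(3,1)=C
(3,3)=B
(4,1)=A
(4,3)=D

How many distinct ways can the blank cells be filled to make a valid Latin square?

Row 1, column 2: eliminating its row and column leaves {A, B, C}.
Row 1, column 3: eliminating its row and column leaves {A}.
Row 1, column 4: eliminating its row and column leaves {B, C}.
Row 2, column 2: eliminating its row and column leaves {D}.
Row 3, column 2: eliminating its row and column leaves {A, D}.
Row 3, column 4: eliminating its row and column leaves {D}.
Row 4, column 2: eliminating its row and column leaves {B, C}.
Row 4, column 4: eliminating its row and column leaves {B, C}.
Enumerating the assignments across these blanks that avoid any row or column repeat gives 2 completions.

2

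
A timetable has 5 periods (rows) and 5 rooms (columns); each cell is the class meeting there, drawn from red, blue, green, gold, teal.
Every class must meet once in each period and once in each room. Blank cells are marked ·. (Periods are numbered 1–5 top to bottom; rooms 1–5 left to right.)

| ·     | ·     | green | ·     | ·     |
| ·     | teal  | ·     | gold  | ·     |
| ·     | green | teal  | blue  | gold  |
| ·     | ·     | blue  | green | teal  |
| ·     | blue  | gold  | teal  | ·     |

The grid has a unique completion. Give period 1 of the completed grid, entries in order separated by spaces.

Period 1, room 4: period 1 has {green} and room 4 has {blue, green, gold, teal}, leaving only red.
Period 1, room 2: period 1 has {red, green} and room 2 has {blue, green, teal}, leaving only gold.
Period 1, room 5: period 1 has {red, green, gold} and room 5 has {gold, teal}, leaving only blue.
Period 1, room 1: period 1 has {red, blue, green, gold} and room 1 has {}, leaving only teal.
So period 1 reads: teal gold green red blue.

teal gold green red blue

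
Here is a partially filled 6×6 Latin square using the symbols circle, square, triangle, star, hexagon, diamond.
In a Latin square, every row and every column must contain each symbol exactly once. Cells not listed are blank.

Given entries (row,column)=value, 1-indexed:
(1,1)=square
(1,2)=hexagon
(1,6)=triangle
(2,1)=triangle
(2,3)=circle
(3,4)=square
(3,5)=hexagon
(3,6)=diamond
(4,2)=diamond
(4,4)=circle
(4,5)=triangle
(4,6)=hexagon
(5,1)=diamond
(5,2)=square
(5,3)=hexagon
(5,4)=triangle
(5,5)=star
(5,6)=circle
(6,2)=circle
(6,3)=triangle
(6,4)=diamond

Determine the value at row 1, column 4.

Row 1 already has {square, triangle, hexagon} and column 4 already has {circle, square, triangle, diamond}, so row 1, column 4 must be star.

star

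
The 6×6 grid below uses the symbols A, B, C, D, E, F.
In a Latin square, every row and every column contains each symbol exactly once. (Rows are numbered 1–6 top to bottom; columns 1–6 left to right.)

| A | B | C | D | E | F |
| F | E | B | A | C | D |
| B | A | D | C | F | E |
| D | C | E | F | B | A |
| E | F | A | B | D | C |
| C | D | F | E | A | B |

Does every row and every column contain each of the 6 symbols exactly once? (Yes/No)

Each row is a permutation of the 6 symbols, and so is each column.

Yes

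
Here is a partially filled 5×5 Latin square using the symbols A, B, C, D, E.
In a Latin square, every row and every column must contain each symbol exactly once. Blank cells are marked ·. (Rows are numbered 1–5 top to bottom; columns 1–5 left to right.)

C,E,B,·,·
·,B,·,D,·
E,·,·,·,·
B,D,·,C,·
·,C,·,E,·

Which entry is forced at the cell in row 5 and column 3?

Row 1, column 4: row 1 has {B, C, E} and column 4 has {C, D, E}, leaving only A.
Row 1, column 5: row 1 has {A, B, C, E} and column 5 has {}, leaving only D.
Row 2, column 1: row 2 has {B, D} and column 1 has {B, C, E}, leaving only A.
Row 3, column 2: row 3 has {E} and column 2 has {B, C, D, E}, leaving only A.
Row 3, column 4: row 3 has {A, E} and column 4 has {A, C, D, E}, leaving only B.
Row 3, column 5: row 3 has {A, B, E} and column 5 has {D}, leaving only C.
Row 2, column 5: row 2 has {A, B, D} and column 5 has {C, D}, leaving only E.
Row 2, column 3: row 2 has {A, B, D, E} and column 3 has {B}, leaving only C.
Row 3, column 3: row 3 has {A, B, C, E} and column 3 has {B, C}, leaving only D.
Row 5 already has {C, E} and column 3 already has {B, C, D}, so row 5, column 3 must be A.

A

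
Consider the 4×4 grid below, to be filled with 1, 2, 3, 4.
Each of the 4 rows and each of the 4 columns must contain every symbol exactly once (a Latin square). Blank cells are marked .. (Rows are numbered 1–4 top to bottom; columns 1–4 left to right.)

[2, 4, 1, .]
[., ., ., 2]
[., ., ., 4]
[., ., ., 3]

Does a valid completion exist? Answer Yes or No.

Row 1, column 4: row 1 together with column 4 already contain {1, 2, 3, 4} — every symbol — so nothing can go there. The grid has no valid completion.

No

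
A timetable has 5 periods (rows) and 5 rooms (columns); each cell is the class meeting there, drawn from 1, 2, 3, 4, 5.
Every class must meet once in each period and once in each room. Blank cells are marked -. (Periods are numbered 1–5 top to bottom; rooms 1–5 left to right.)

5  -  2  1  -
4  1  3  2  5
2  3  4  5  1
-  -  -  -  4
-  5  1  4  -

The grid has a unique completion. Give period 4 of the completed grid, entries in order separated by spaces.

1 2 5 3 4

Period 4, room 2: period 4 has {4} and room 2 has {1, 3, 5}, leaving only 2.
Period 4, room 3: period 4 has {2, 4} and room 3 has {1, 2, 3, 4}, leaving only 5.
Period 4, room 4: period 4 has {2, 4, 5} and room 4 has {1, 2, 4, 5}, leaving only 3.
Period 4, room 1: period 4 has {2, 3, 4, 5} and room 1 has {2, 4, 5}, leaving only 1.
So period 4 reads: 1 2 5 3 4.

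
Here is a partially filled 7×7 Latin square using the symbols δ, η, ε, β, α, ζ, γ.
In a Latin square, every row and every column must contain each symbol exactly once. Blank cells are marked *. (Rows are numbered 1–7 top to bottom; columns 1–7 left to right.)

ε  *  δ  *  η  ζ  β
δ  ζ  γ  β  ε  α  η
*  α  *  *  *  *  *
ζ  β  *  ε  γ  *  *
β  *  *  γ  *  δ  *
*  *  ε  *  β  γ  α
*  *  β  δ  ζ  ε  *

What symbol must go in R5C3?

η

Row 1, column 2: row 1 has {δ, η, ε, β, ζ} and column 2 has {β, α, ζ}, leaving only γ.
Row 1, column 4: row 1 has {δ, η, ε, β, ζ, γ} and column 4 has {δ, ε, β, γ}, leaving only α.
Row 3, column 5: row 3 has {α} and column 5 has {η, ε, β, ζ, γ}, leaving only δ.
Row 4, column 6: row 4 has {ε, β, ζ, γ} and column 6 has {δ, ε, α, ζ, γ}, leaving only η.
Row 3, column 6: row 3 has {δ, α} and column 6 has {δ, η, ε, α, ζ, γ}, leaving only β.
Row 4, column 3: row 4 has {η, ε, β, ζ, γ} and column 3 has {δ, ε, β, γ}, leaving only α.
Row 4, column 7: row 4 has {η, ε, β, α, ζ, γ} and column 7 has {η, β, α}, leaving only δ.
Row 5, column 5: row 5 has {δ, β, γ} and column 5 has {δ, η, ε, β, ζ, γ}, leaving only α.
Row 6, column 1: row 6 has {ε, β, α, γ} and column 1 has {δ, ε, β, ζ}, leaving only η.
Row 3, column 1: row 3 has {δ, β, α} and column 1 has {δ, η, ε, β, ζ}, leaving only γ.
Row 6, column 2: row 6 has {η, ε, β, α, γ} and column 2 has {β, α, ζ, γ}, leaving only δ.
Row 6, column 4: row 6 has {δ, η, ε, β, α, γ} and column 4 has {δ, ε, β, α, γ}, leaving only ζ.
Row 3, column 4: row 3 has {δ, β, α, γ} and column 4 has {δ, ε, β, α, ζ, γ}, leaving only η.
Row 3, column 3: row 3 has {δ, η, β, α, γ} and column 3 has {δ, ε, β, α, γ}, leaving only ζ.
Row 5 already has {δ, β, α, γ} and column 3 already has {δ, ε, β, α, ζ, γ}, so row 5, column 3 must be η.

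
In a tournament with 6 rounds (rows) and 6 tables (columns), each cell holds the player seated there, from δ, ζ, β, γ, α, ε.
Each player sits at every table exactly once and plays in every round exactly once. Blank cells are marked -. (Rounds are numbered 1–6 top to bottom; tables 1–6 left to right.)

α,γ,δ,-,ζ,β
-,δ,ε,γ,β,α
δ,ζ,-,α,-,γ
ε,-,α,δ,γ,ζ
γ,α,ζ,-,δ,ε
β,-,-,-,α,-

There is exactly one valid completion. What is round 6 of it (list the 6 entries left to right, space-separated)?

β ε γ ζ α δ

Round 6, table 2: round 6 has {β, α} and table 2 has {δ, ζ, γ, α}, leaving only ε.
Round 6, table 3: round 6 has {β, α, ε} and table 3 has {δ, ζ, α, ε}, leaving only γ.
Round 6, table 4: round 6 has {β, γ, α, ε} and table 4 has {δ, γ, α}, leaving only ζ.
Round 6, table 6: round 6 has {ζ, β, γ, α, ε} and table 6 has {ζ, β, γ, α, ε}, leaving only δ.
So round 6 reads: β ε γ ζ α δ.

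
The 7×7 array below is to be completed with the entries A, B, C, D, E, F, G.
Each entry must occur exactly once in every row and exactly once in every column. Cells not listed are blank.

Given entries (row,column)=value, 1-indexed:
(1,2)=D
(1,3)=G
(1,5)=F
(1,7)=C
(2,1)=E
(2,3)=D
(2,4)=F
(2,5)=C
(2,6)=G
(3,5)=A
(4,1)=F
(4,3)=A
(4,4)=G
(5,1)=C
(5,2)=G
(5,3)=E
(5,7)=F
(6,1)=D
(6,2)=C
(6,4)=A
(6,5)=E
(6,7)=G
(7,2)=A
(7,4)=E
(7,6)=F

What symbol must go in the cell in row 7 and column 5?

G

Row 1, column 4: row 1 has {C, D, F, G} and column 4 has {A, E, F, G}, leaving only B.
Row 1, column 1: row 1 has {B, C, D, F, G} and column 1 has {C, D, E, F}, leaving only A.
Row 1, column 6: row 1 has {A, B, C, D, F, G} and column 6 has {F, G}, leaving only E.
Row 2, column 2: row 2 has {C, D, E, F, G} and column 2 has {A, C, D, G}, leaving only B.
Row 2, column 7: row 2 has {B, C, D, E, F, G} and column 7 has {C, F, G}, leaving only A.
Row 4, column 2: row 4 has {A, F, G} and column 2 has {A, B, C, D, G}, leaving only E.
Row 3, column 2: row 3 has {A} and column 2 has {A, B, C, D, E, G}, leaving only F.
Row 5, column 4: row 5 has {C, E, F, G} and column 4 has {A, B, E, F, G}, leaving only D.
Row 3, column 4: row 3 has {A, F} and column 4 has {A, B, D, E, F, G}, leaving only C.
Row 3, column 3: row 3 has {A, C, F} and column 3 has {A, D, E, G}, leaving only B.
Row 3, column 1: row 3 has {A, B, C, F} and column 1 has {A, C, D, E, F}, leaving only G.
Row 3, column 6: row 3 has {A, B, C, F, G} and column 6 has {E, F, G}, leaving only D.
Row 3, column 7: row 3 has {A, B, C, D, F, G} and column 7 has {A, C, F, G}, leaving only E.
Row 5, column 5: row 5 has {C, D, E, F, G} and column 5 has {A, C, E, F}, leaving only B.
Row 4, column 5: row 4 has {A, E, F, G} and column 5 has {A, B, C, E, F}, leaving only D.
Row 7 already has {A, E, F} and column 5 already has {A, B, C, D, E, F}, so row 7, column 5 must be G.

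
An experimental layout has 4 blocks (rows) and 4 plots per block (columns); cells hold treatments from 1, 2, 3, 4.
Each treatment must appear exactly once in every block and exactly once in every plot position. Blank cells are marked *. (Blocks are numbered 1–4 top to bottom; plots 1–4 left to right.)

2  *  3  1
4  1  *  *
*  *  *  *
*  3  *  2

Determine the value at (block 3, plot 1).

3

Block 1, plot 2: block 1 has {1, 2, 3} and plot 2 has {1, 3}, leaving only 4.
Block 2, plot 3: block 2 has {1, 4} and plot 3 has {3}, leaving only 2.
Block 2, plot 4: block 2 has {1, 2, 4} and plot 4 has {1, 2}, leaving only 3.
Block 3, plot 2: block 3 has {} and plot 2 has {1, 3, 4}, leaving only 2.
Block 3, plot 4: block 3 has {2} and plot 4 has {1, 2, 3}, leaving only 4.
Block 3, plot 3: block 3 has {2, 4} and plot 3 has {2, 3}, leaving only 1.
Block 3 already has {1, 2, 4} and plot 1 already has {2, 4}, so block 3, plot 1 must be 3.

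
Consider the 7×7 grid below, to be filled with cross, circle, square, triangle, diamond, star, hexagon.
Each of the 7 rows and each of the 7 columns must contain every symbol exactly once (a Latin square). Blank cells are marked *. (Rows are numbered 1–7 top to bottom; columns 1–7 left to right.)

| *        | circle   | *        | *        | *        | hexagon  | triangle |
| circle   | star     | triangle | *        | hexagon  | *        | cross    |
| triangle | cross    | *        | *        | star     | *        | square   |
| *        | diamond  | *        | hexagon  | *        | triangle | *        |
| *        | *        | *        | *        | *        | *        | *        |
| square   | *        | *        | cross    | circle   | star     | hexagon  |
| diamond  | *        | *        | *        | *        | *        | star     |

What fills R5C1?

Row 4, column 7: row 4 has {triangle, diamond, hexagon} and column 7 has {cross, square, triangle, star, hexagon}, leaving only circle.
Row 5, column 7: row 5 has {} and column 7 has {cross, circle, square, triangle, star, hexagon}, leaving only diamond.
Row 6, column 2: row 6 has {cross, circle, square, star, hexagon} and column 2 has {cross, circle, diamond, star}, leaving only triangle.
Row 6, column 3: row 6 has {cross, circle, square, triangle, star, hexagon} and column 3 has {triangle}, leaving only diamond.
Row 5, column 1 is narrowed to {cross, star, hexagon}.
If it were cross, then row 4, column 1 would be left with no valid symbol.
If it were star, then row 4, column 1 would be left with no valid symbol.
So row 5, column 1 must be hexagon.

hexagon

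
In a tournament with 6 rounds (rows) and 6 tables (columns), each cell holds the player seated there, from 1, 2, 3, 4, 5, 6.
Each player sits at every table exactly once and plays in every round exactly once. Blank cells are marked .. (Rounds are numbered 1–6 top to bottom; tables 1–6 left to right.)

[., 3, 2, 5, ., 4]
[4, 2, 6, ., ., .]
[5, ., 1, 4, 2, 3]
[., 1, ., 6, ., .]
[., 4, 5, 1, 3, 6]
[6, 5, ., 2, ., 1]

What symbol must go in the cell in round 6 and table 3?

Round 1, table 1: round 1 has {2, 3, 4, 5} and table 1 has {4, 5, 6}, leaving only 1.
Round 1, table 5: round 1 has {1, 2, 3, 4, 5} and table 5 has {2, 3}, leaving only 6.
Round 2, table 4: round 2 has {2, 4, 6} and table 4 has {1, 2, 4, 5, 6}, leaving only 3.
Round 2, table 6: round 2 has {2, 3, 4, 6} and table 6 has {1, 3, 4, 6}, leaving only 5.
Round 2, table 5: round 2 has {2, 3, 4, 5, 6} and table 5 has {2, 3, 6}, leaving only 1.
Round 3, table 2: round 3 has {1, 2, 3, 4, 5} and table 2 has {1, 2, 3, 4, 5}, leaving only 6.
Round 4, table 6: round 4 has {1, 6} and table 6 has {1, 3, 4, 5, 6}, leaving only 2.
Round 4, table 1: round 4 has {1, 2, 6} and table 1 has {1, 4, 5, 6}, leaving only 3.
Round 4, table 3: round 4 has {1, 2, 3, 6} and table 3 has {1, 2, 5, 6}, leaving only 4.
Round 6 already has {1, 2, 5, 6} and table 3 already has {1, 2, 4, 5, 6}, so round 6, table 3 must be 3.

3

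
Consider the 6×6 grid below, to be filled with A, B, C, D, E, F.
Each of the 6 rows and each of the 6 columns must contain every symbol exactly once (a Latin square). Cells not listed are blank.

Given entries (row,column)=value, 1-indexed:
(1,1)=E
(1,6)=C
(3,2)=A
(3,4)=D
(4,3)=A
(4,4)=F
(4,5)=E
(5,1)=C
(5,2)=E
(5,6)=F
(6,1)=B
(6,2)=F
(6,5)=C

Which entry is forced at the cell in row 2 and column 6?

D

Row 3, column 1: row 3 has {A, D} and column 1 has {B, C, E}, leaving only F.
Row 3, column 5: row 3 has {A, D, F} and column 5 has {C, E}, leaving only B.
Row 3, column 6: row 3 has {A, B, D, F} and column 6 has {C, F}, leaving only E.
Row 3, column 3: row 3 has {A, B, D, E, F} and column 3 has {A}, leaving only C.
Row 4, column 1: row 4 has {A, E, F} and column 1 has {B, C, E, F}, leaving only D.
Row 2, column 1: row 2 has {} and column 1 has {B, C, D, E, F}, leaving only A.
Row 4, column 6: row 4 has {A, D, E, F} and column 6 has {C, E, F}, leaving only B.
Row 2 already has {A} and column 6 already has {B, C, E, F}, so row 2, column 6 must be D.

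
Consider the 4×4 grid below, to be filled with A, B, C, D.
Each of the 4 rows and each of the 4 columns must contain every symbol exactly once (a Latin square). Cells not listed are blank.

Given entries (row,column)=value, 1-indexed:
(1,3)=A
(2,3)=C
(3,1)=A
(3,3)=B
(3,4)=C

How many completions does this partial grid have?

4

Row 1, column 1: eliminating its row and column leaves {B, C, D}.
Row 1, column 2: eliminating its row and column leaves {B, C, D}.
Row 1, column 4: eliminating its row and column leaves {B, D}.
Row 2, column 1: eliminating its row and column leaves {B, D}.
Row 2, column 2: eliminating its row and column leaves {A, B, D}.
Row 2, column 4: eliminating its row and column leaves {A, B, D}.
Row 3, column 2: eliminating its row and column leaves {D}.
Row 4, column 1: eliminating its row and column leaves {B, C, D}.
Row 4, column 2: eliminating its row and column leaves {A, B, C, D}.
Row 4, column 3: eliminating its row and column leaves {D}.
Row 4, column 4: eliminating its row and column leaves {A, B, D}.
Enumerating the assignments across these blanks that avoid any row or column repeat gives 4 completions.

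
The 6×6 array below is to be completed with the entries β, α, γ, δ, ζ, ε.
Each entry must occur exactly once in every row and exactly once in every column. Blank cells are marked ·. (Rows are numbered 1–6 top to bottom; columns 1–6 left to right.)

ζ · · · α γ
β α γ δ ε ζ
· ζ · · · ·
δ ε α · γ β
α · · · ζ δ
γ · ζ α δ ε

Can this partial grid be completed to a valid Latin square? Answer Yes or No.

Yes

No row or column among the givens repeats a symbol, and propagating forced cells runs into no contradiction.
One valid completion exists (for instance, ζ δ ε β α γ / β α γ δ ε ζ / ε ζ δ γ β α / δ ε α ζ γ β / α γ β ε ζ δ / γ β ζ α δ ε).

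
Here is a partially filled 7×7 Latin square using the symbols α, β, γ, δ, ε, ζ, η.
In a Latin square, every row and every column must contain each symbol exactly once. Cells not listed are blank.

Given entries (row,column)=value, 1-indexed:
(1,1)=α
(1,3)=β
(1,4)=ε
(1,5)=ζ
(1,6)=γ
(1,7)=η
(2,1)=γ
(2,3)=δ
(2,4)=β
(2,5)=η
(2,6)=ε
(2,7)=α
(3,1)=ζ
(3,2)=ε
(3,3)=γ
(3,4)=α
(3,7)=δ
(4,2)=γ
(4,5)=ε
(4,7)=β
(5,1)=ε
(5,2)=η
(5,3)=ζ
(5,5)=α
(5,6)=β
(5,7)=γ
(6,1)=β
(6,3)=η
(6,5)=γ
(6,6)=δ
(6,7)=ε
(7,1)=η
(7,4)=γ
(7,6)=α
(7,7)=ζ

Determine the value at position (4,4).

Row 1, column 2: row 1 has {α, β, γ, ε, ζ, η} and column 2 has {γ, ε, η}, leaving only δ.
Row 2, column 2: row 2 has {α, β, γ, δ, ε, η} and column 2 has {γ, δ, ε, η}, leaving only ζ.
Row 3, column 5: row 3 has {α, γ, δ, ε, ζ} and column 5 has {α, γ, ε, ζ, η}, leaving only β.
Row 3, column 6: row 3 has {α, β, γ, δ, ε, ζ} and column 6 has {α, β, γ, δ, ε}, leaving only η.
Row 4, column 1: row 4 has {β, γ, ε} and column 1 has {α, β, γ, ε, ζ, η}, leaving only δ.
Row 4, column 3: row 4 has {β, γ, δ, ε} and column 3 has {β, γ, δ, ζ, η}, leaving only α.
Row 4, column 6: row 4 has {α, β, γ, δ, ε} and column 6 has {α, β, γ, δ, ε, η}, leaving only ζ.
Row 4 already has {α, β, γ, δ, ε, ζ} and column 4 already has {α, β, γ, ε}, so row 4, column 4 must be η.

η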